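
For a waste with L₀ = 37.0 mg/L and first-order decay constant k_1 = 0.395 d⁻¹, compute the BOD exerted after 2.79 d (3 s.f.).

y_t = L₀(1 − e^(−k_1 t)) = 37.0 × (1 − e^(−0.395×2.79))
= 37.0 × (1 − 0.3322) = 37.0 × 0.6678 = 24.71 mg/L.

y ≈ 24.7 mg/L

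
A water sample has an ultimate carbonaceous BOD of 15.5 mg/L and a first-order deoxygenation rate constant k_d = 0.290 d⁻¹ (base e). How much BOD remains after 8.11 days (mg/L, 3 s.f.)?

L ≈ 1.48 mg/L

L_t = L₀ e^(−k_d t) = 15.5 × e^(−0.290×8.11) = 15.5 × 0.09519 = 1.475 mg/L.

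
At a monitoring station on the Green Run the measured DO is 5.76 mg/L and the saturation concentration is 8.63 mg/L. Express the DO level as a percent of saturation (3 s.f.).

66.7 % saturation

% saturation = C/C_s × 100 = 5.76/8.63 × 100 = 66.7 %.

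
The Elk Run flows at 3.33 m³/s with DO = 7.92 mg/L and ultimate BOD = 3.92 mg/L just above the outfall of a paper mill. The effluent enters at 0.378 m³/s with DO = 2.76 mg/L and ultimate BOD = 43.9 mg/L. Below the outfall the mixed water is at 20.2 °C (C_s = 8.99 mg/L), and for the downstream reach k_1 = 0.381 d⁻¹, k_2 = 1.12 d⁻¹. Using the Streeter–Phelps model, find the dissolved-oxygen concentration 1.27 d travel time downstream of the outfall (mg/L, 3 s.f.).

DO ≈ 7.06 mg/L

Mixed DO = (3.33×7.92 + 0.378×2.76)/(3.33+0.378) = 27.42/3.708 = 7.394 mg/L.
Mixed L₀ = (3.33×3.92 + 0.378×43.9)/(3.708) = 29.65/3.708 = 7.996 mg/L.
Initial deficit D₀ = C_s − DO₀ = 8.99 − 7.394 = 1.596 mg/L.
D(1.27) = [0.381×7.996/(1.12−0.381)](e^(−0.381×1.27) − e^(−1.12×1.27)) + 1.596 e^(−1.12×1.27)
= 4.122 × (0.6164 − 0.2411) + 1.596 × 0.2411 = 1.932 mg/L.
DO = 8.99 − 1.932 = 7.058 mg/L.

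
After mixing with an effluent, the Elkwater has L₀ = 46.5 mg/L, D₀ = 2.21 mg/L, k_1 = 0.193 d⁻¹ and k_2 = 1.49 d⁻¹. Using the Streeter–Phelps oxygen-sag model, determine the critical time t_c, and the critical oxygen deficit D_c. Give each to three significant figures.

At the critical point dD/dt = 0, so k_1 L₀ e^(−k_1 t) = k_2 D. Substituting D(t) from the Streeter–Phelps equation and solving for t gives
t_c = ln[(k_2/k_1)(1 − D₀(k_2−k_1)/(k_1 L₀))] / (k_2−k_1).
Here k_2−k_1 = 1.297 d⁻¹ and 1 − D₀(k_2−k_1)/(k_1 L₀) = 1 − 2.21×1.297/(0.193×46.5) = 0.6806, so
t_c = ln(7.720 × 0.6806) / 1.297 = 1.659 / 1.297 = 1.279 d.
D_c = (k_1/k_2) L₀ e^(−k_1 t_c) = (0.193/1.49) × 46.5 × e^(−0.193×1.279) = 0.1295 × 46.5 × 0.7812 = 4.706 mg/L.

t_c ≈ 1.28 d; D_c ≈ 4.71 mg/L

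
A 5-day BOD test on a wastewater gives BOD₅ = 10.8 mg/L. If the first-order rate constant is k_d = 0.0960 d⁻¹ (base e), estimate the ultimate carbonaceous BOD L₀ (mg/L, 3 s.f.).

L₀ ≈ 28.3 mg/L

BOD₅ = L₀(1 − e^(−5k_d)) ⇒ L₀ = BOD₅ / (1 − e^(−5×0.0960))
= 10.8 / (1 − 0.6188) = 10.8 / 0.3812 = 28.33 mg/L.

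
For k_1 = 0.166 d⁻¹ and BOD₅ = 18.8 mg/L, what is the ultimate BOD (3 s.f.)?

L₀ ≈ 33.3 mg/L

BOD₅ = L₀(1 − e^(−5k_1)) ⇒ L₀ = BOD₅ / (1 − e^(−5×0.166))
= 18.8 / (1 − 0.4360) = 18.8 / 0.5640 = 33.34 mg/L.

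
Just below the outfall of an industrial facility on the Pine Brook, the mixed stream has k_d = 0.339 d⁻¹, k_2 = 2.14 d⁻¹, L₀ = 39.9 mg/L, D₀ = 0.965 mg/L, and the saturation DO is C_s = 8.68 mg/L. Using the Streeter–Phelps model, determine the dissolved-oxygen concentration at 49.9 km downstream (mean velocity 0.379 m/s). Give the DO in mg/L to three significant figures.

DO ≈ 4.45 mg/L

Travel time t = x/v = 49.9 km / (0.379 m/s) = 49900 m / 0.379 m/s = 131700 s = 1.524 d.
k_d L₀/(k_2−k_d) = 0.339×39.9/(2.14−0.339) = 13.53/1.801 = 7.510 mg/L.
e^(−k_d t) = e^(−0.339×1.524) = 0.5966; e^(−k_2 t) = e^(−2.14×1.524) = 0.03835.
D = 7.510 × (0.5966 − 0.03835) + 0.965 × 0.03835 = 4.192 + 0.03700 = 4.229 mg/L.
DO = C_s − D = 8.68 − 4.229 = 4.451 mg/L.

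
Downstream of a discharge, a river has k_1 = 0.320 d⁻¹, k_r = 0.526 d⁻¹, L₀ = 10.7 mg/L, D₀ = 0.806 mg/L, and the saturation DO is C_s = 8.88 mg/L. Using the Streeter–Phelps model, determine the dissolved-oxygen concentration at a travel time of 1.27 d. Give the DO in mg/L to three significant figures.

DO ≈ 5.92 mg/L

k_1 L₀/(k_r−k_1) = 0.320×10.7/(0.526−0.320) = 3.424/0.2060 = 16.62 mg/L.
e^(−k_1 t) = e^(−0.320×1.270) = 0.6660; e^(−k_r t) = e^(−0.526×1.270) = 0.5127.
D = 16.62 × (0.6660 − 0.5127) + 0.806 × 0.5127 = 2.548 + 0.4133 = 2.962 mg/L.
DO = C_s − D = 8.88 − 2.962 = 5.918 mg/L.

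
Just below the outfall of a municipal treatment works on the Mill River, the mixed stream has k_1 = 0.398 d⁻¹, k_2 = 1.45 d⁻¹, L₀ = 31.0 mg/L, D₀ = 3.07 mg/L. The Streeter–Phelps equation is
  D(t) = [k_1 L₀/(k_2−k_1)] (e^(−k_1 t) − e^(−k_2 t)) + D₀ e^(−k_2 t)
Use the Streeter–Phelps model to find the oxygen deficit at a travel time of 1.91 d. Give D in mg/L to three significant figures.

D ≈ 4.94 mg/L

k_1 L₀/(k_2−k_1) = 0.398×31.0/(1.45−0.398) = 12.34/1.052 = 11.73 mg/L.
e^(−k_1 t) = e^(−0.398×1.910) = 0.4676; e^(−k_2 t) = e^(−1.45×1.910) = 0.06269.
D = 11.73 × (0.4676 − 0.06269) + 3.07 × 0.06269 = 4.749 + 0.1925 = 4.941 mg/L.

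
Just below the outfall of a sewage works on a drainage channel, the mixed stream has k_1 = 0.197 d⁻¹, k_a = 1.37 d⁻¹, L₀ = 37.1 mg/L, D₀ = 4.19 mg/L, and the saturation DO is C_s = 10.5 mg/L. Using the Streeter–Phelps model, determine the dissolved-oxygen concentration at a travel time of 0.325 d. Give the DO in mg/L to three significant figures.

DO ≈ 5.96 mg/L

k_1 L₀/(k_a−k_1) = 0.197×37.1/(1.37−0.197) = 7.309/1.173 = 6.231 mg/L.
e^(−k_1 t) = e^(−0.197×0.3250) = 0.9380; e^(−k_a t) = e^(−1.37×0.3250) = 0.6407.
D = 6.231 × (0.9380 − 0.6407) + 4.19 × 0.6407 = 1.853 + 2.684 = 4.537 mg/L.
DO = C_s − D = 10.5 − 4.537 = 5.963 mg/L.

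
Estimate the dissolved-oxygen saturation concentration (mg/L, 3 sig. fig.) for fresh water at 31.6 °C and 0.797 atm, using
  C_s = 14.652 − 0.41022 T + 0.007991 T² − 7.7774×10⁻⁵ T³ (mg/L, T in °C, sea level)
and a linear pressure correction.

At sea level: C_s = 14.652 − 0.41022×31.6 + 0.007991×31.6² − 7.7774×10⁻⁵×31.6³ = 7.214 mg/L.
Pressure correction: C_s' = 7.214 × 0.797 = 5.750 mg/L.

C_s ≈ 5.75 mg/L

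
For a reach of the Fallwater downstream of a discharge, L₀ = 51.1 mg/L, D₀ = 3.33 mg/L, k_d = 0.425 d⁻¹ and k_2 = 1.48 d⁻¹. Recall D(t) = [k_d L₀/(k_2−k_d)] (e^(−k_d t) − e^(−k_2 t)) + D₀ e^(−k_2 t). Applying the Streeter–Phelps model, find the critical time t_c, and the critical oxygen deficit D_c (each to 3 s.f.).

t_c ≈ 1.02 d; D_c ≈ 9.53 mg/L

At the critical point dD/dt = 0, so k_d L₀ e^(−k_d t) = k_2 D. Substituting D(t) from the Streeter–Phelps equation and solving for t gives
t_c = ln[(k_2/k_d)(1 − D₀(k_2−k_d)/(k_d L₀))] / (k_2−k_d).
Here k_2−k_d = 1.055 d⁻¹ and 1 − D₀(k_2−k_d)/(k_d L₀) = 1 − 3.33×1.055/(0.425×51.1) = 0.8382, so
t_c = ln(3.482 × 0.8382) / 1.055 = 1.071 / 1.055 = 1.015 d.
D_c = (k_d/k_2) L₀ e^(−k_d t_c) = (0.425/1.48) × 51.1 × e^(−0.425×1.015) = 0.2872 × 51.1 × 0.6495 = 9.531 mg/L.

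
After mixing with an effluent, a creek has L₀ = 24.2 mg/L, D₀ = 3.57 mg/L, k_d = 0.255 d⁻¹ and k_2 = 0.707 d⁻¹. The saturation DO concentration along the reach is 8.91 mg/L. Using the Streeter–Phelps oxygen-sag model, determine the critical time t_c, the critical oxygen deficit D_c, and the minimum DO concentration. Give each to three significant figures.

t_c ≈ 1.59 d; D_c ≈ 5.83 mg/L; min DO ≈ 3.08 mg/L

At the critical point dD/dt = 0, so k_d L₀ e^(−k_d t) = k_2 D. Substituting D(t) from the Streeter–Phelps equation and solving for t gives
t_c = ln[(k_2/k_d)(1 − D₀(k_2−k_d)/(k_d L₀))] / (k_2−k_d).
Here k_2−k_d = 0.4520 d⁻¹ and 1 − D₀(k_2−k_d)/(k_d L₀) = 1 − 3.57×0.4520/(0.255×24.2) = 0.7385, so
t_c = ln(2.773 × 0.7385) / 0.4520 = 0.7166 / 0.4520 = 1.586 d.
L(t_c) = L₀ e^(−k_d t_c) = 24.2 × 0.6674 = 16.15 mg/L, and at the critical point k_2 D_c = k_d L, so D_c = (0.255/0.707) × 16.15 = 5.826 mg/L.
Minimum DO = C_s − D_c = 8.91 − 5.826 = 3.084 mg/L.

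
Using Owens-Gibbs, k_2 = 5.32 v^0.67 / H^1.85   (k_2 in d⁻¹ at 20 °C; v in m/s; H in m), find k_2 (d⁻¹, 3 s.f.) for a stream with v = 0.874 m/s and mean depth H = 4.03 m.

k_2 = 5.32 × 0.874^0.67 / 4.03^1.85 = 5.32 × 0.9137 / 13.18 = 0.3689 d⁻¹.

k_2 ≈ 0.369 d⁻¹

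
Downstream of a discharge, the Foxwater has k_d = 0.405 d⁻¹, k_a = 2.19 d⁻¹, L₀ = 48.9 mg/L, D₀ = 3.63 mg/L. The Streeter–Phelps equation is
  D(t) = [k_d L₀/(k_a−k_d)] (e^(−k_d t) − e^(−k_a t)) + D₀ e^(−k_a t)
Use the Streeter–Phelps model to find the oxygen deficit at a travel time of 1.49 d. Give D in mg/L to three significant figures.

k_d L₀/(k_a−k_d) = 0.405×48.9/(2.19−0.405) = 19.80/1.785 = 11.09 mg/L.
e^(−k_d t) = e^(−0.405×1.490) = 0.5469; e^(−k_a t) = e^(−2.19×1.490) = 0.03827.
D = 11.09 × (0.5469 − 0.03827) + 3.63 × 0.03827 = 5.643 + 0.1389 = 5.782 mg/L.

D ≈ 5.78 mg/L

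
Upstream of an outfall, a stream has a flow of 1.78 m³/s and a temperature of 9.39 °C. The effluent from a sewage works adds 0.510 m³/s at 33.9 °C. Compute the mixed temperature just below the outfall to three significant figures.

Flow-weighted mixing: C = (Q_r C_r + Q_w C_w)/(Q_r + Q_w)
= (1.78×9.39 + 0.510×33.9)/(1.78 + 0.510) = 34.00/2.290 = 14.85 °C.

14.8 °C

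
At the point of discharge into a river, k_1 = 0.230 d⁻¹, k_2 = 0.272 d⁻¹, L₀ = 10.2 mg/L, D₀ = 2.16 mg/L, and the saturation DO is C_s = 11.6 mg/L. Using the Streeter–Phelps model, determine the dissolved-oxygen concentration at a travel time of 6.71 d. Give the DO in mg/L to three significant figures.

k_1 L₀/(k_2−k_1) = 0.230×10.2/(0.272−0.230) = 2.346/0.04200 = 55.86 mg/L.
e^(−k_1 t) = e^(−0.230×6.710) = 0.2137; e^(−k_2 t) = e^(−0.272×6.710) = 0.1612.
D = 55.86 × (0.2137 − 0.1612) + 2.16 × 0.1612 = 2.931 + 0.3482 = 3.279 mg/L.
DO = C_s − D = 11.6 − 3.279 = 8.321 mg/L.

DO ≈ 8.32 mg/L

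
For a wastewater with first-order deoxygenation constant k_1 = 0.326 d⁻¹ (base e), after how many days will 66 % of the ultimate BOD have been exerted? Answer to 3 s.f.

t ≈ 3.31 d

y/L₀ = 1 − e^(−k_1 t) = 0.66 ⇒ e^(−k_1 t) = 0.340
t = −ln(0.340) / 0.326 = 1.079 / 0.326 = 3.309 d.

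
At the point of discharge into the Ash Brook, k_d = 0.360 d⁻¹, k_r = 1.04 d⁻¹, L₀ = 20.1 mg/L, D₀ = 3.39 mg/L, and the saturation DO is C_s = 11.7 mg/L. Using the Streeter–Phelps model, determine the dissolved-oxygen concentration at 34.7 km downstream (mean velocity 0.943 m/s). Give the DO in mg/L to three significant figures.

Travel time t = x/v = 34.7 km / (0.943 m/s) = 34700 m / 0.943 m/s = 36800 s = 0.4259 d.
k_d L₀/(k_r−k_d) = 0.360×20.1/(1.04−0.360) = 7.236/0.6800 = 10.64 mg/L.
e^(−k_d t) = e^(−0.360×0.4259) = 0.8579; e^(−k_r t) = e^(−1.04×0.4259) = 0.6422.
D = 10.64 × (0.8579 − 0.6422) + 3.39 × 0.6422 = 2.295 + 2.177 = 4.472 mg/L.
DO = C_s − D = 11.7 − 4.472 = 7.228 mg/L.

DO ≈ 7.23 mg/L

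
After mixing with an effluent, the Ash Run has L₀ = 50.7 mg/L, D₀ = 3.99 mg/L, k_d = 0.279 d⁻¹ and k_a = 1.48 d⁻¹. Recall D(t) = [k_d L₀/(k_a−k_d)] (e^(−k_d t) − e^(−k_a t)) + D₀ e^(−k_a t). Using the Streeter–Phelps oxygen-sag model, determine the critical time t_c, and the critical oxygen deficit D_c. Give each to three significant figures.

With k_a/k_d = 5.305 and 1 − D₀(k_a−k_d)/(k_d L₀) = 0.6612,
t_c = ln(5.305 × 0.6612) / (1.48 − 0.279) = ln(3.508) / 1.201 = 1.255/1.201 = 1.045 d.
L(t_c) = L₀ e^(−k_d t_c) = 50.7 × 0.7471 = 37.88 mg/L, and at the critical point k_a D_c = k_d L, so D_c = (0.279/1.48) × 37.88 = 7.141 mg/L.

t_c ≈ 1.04 d; D_c ≈ 7.14 mg/L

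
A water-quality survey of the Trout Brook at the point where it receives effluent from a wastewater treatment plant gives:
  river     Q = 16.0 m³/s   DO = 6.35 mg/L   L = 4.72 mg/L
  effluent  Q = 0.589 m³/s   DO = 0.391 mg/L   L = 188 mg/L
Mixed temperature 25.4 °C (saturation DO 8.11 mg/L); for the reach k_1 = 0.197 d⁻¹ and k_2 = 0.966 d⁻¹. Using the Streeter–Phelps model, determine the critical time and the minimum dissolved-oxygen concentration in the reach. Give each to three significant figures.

Mixed DO = (16.0×6.35 + 0.589×0.391)/(16.0+0.589) = 101.8/16.59 = 6.138 mg/L.
Mixed L₀ = (16.0×4.72 + 0.589×188)/(16.59) = 186.3/16.59 = 11.23 mg/L.
Initial deficit D₀ = C_s − DO₀ = 8.11 − 6.138 = 1.972 mg/L.
t_c = (1/0.7690) ln[(0.966/0.197)(1 − 1.972×0.7690/(0.197×11.23))] = 1.300 × ln(1.542) = 0.5634 d.
D_c = (0.197/0.966) × 11.23 × e^(−0.197×0.5634) = 0.2039 × 11.23 × 0.8949 = 2.049 mg/L.
Minimum DO = 8.11 − 2.049 = 6.061 mg/L.

t_c ≈ 0.563 d; minimum DO ≈ 6.06 mg/L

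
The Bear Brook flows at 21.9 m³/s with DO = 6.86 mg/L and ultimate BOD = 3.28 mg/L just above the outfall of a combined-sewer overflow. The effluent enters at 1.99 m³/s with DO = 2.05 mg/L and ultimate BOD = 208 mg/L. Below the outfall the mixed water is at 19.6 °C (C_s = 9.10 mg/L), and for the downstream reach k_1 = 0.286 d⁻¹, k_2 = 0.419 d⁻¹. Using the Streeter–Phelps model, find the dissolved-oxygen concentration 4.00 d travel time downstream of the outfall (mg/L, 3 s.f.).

DO ≈ 2.86 mg/L

Mixed DO = (21.9×6.86 + 1.99×2.05)/(21.9+1.99) = 154.3/23.89 = 6.459 mg/L.
Mixed L₀ = (21.9×3.28 + 1.99×208)/(23.89) = 485.8/23.89 = 20.33 mg/L.
Initial deficit D₀ = C_s − DO₀ = 9.10 − 6.459 = 2.641 mg/L.
D(4.00) = [0.286×20.33/(0.419−0.286)](e^(−0.286×4.00) − e^(−0.419×4.00)) + 2.641 e^(−0.419×4.00)
= 43.72 × (0.3185 − 0.1871) + 2.641 × 0.1871 = 6.240 mg/L.
DO = 9.10 − 6.240 = 2.860 mg/L.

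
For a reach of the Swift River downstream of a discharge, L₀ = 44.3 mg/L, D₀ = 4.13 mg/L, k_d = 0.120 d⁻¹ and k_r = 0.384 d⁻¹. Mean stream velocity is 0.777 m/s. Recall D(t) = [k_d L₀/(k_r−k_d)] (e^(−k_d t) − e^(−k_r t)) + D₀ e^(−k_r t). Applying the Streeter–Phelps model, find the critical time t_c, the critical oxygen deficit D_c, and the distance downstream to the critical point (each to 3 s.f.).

With k_r/k_d = 3.200 and 1 − D₀(k_r−k_d)/(k_d L₀) = 0.7949,
t_c = ln(3.200 × 0.7949) / (0.384 − 0.120) = ln(2.544) / 0.2640 = 0.9336/0.2640 = 3.536 d.
D_c = (k_d/k_r) L₀ e^(−k_d t_c) = (0.120/0.384) × 44.3 × e^(−0.120×3.536) = 0.3125 × 44.3 × 0.6542 = 9.056 mg/L.
x_c = v t_c = 0.777 m/s × 3.536 d × 86400 s/d = 237400 m ≈ 237 km.

t_c ≈ 3.54 d; D_c ≈ 9.06 mg/L; x_c ≈ 237 km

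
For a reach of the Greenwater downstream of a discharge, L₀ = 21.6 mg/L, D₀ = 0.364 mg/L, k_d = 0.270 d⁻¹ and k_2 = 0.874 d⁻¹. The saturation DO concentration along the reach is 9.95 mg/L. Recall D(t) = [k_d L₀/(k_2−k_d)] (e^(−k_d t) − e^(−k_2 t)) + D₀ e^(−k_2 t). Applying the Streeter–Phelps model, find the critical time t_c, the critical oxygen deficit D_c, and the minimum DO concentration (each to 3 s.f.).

t_c ≈ 1.88 d; D_c ≈ 4.02 mg/L; min DO ≈ 5.93 mg/L

At the critical point dD/dt = 0, so k_d L₀ e^(−k_d t) = k_2 D. Substituting D(t) from the Streeter–Phelps equation and solving for t gives
t_c = ln[(k_2/k_d)(1 − D₀(k_2−k_d)/(k_d L₀))] / (k_2−k_d).
Here k_2−k_d = 0.6040 d⁻¹ and 1 − D₀(k_2−k_d)/(k_d L₀) = 1 − 0.364×0.6040/(0.270×21.6) = 0.9623, so
t_c = ln(3.237 × 0.9623) / 0.6040 = 1.136 / 0.6040 = 1.881 d.
D_c = (k_d/k_2) L₀ e^(−k_d t_c) = (0.270/0.874) × 21.6 × e^(−0.270×1.881) = 0.3089 × 21.6 × 0.6017 = 4.015 mg/L.
Minimum DO = C_s − D_c = 9.95 − 4.015 = 5.935 mg/L.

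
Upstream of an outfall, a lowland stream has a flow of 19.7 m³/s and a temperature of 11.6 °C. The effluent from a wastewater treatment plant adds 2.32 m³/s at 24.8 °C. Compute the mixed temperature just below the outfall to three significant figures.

Flow-weighted mixing: C = (Q_r C_r + Q_w C_w)/(Q_r + Q_w)
= (19.7×11.6 + 2.32×24.8)/(19.7 + 2.32) = 286.1/22.02 = 12.99 °C.

13.0 °C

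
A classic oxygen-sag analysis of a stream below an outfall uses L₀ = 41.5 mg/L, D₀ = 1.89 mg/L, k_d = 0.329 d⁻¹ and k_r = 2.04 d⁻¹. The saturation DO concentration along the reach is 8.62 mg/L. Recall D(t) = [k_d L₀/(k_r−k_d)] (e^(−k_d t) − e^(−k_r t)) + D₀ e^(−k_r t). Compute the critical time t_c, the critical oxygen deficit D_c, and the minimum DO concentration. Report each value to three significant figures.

With k_r/k_d = 6.201 and 1 − D₀(k_r−k_d)/(k_d L₀) = 0.7632,
t_c = ln(6.201 × 0.7632) / (2.04 − 0.329) = ln(4.732) / 1.711 = 1.554/1.711 = 0.9084 d.
D_c = (k_d/k_r) L₀ e^(−k_d t_c) = (0.329/2.04) × 41.5 × e^(−0.329×0.9084) = 0.1613 × 41.5 × 0.7416 = 4.964 mg/L.
Minimum DO = C_s − D_c = 8.62 − 4.964 = 3.656 mg/L.

t_c ≈ 0.908 d; D_c ≈ 4.96 mg/L; min DO ≈ 3.66 mg/L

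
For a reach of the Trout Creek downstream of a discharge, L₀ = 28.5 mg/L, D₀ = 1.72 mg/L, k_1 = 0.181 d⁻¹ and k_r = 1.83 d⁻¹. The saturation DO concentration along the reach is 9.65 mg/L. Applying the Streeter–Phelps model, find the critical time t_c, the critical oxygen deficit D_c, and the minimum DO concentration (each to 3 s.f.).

t_c ≈ 0.919 d; D_c ≈ 2.39 mg/L; min DO ≈ 7.26 mg/L

t_c = [1/(k_r−k_1)] ln[(k_r/k_1)(1 − D₀(k_r−k_1)/(k_1 L₀))]
= [1/(1.83−0.181)] ln[(1.83/0.181)(1 − 1.72×1.649/(0.181×28.5))]
= (1/1.649) ln[10.11 × 0.4502] = 0.6064 × ln(4.551) = 0.6064 × 1.515 = 0.9190 d.
L(t_c) = L₀ e^(−k_1 t_c) = 28.5 × 0.8468 = 24.13 mg/L, and at the critical point k_r D_c = k_1 L, so D_c = (0.181/1.83) × 24.13 = 2.387 mg/L.
Minimum DO = C_s − D_c = 9.65 − 2.387 = 7.263 mg/L.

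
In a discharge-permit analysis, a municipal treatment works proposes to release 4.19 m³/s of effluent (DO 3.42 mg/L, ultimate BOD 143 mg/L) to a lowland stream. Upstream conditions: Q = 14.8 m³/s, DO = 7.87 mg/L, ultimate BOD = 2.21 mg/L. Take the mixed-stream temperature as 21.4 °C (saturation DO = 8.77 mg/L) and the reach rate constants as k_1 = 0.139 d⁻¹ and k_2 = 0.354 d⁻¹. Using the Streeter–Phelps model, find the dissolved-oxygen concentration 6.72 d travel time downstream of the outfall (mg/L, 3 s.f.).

DO ≈ 2.14 mg/L

Mixed DO = (14.8×7.87 + 4.19×3.42)/(14.8+4.19) = 130.8/18.99 = 6.888 mg/L.
Mixed L₀ = (14.8×2.21 + 4.19×143)/(18.99) = 631.9/18.99 = 33.27 mg/L.
Initial deficit D₀ = C_s − DO₀ = 8.77 − 6.888 = 1.882 mg/L.
D(6.72) = [0.139×33.27/(0.354−0.139)](e^(−0.139×6.72) − e^(−0.354×6.72)) + 1.882 e^(−0.354×6.72)
= 21.51 × (0.3929 − 0.09265) + 1.882 × 0.09265 = 6.634 mg/L.
DO = 8.77 − 6.634 = 2.136 mg/L.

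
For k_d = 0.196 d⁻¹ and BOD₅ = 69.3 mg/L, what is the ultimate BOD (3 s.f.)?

L₀ ≈ 111 mg/L

BOD₅ = L₀(1 − e^(−5k_d)) ⇒ L₀ = BOD₅ / (1 − e^(−5×0.196))
= 69.3 / (1 − 0.3753) = 69.3 / 0.6247 = 110.9 mg/L.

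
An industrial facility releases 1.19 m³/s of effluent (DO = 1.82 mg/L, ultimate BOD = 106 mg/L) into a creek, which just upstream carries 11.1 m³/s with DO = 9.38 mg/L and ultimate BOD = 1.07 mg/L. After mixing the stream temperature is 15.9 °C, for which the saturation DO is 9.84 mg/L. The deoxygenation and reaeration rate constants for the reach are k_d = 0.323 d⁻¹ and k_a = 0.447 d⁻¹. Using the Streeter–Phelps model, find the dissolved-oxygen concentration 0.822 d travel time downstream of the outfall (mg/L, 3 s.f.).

DO ≈ 6.84 mg/L

Mixed DO = (11.1×9.38 + 1.19×1.82)/(11.1+1.19) = 106.3/12.29 = 8.648 mg/L.
Mixed L₀ = (11.1×1.07 + 1.19×106)/(12.29) = 138.0/12.29 = 11.23 mg/L.
Initial deficit D₀ = C_s − DO₀ = 9.84 − 8.648 = 1.192 mg/L.
D(0.822) = [0.323×11.23/(0.447−0.323)](e^(−0.323×0.822) − e^(−0.447×0.822)) + 1.192 e^(−0.447×0.822)
= 29.25 × (0.7668 − 0.6925) + 1.192 × 0.6925 = 2.999 mg/L.
DO = 9.84 − 2.999 = 6.841 mg/L.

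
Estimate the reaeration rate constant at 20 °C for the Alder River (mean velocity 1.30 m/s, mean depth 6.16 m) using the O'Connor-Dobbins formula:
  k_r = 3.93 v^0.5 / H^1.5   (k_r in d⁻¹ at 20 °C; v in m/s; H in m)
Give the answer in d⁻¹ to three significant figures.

k_r ≈ 0.293 d⁻¹

k_r = 3.93 × 1.30^0.5 / 6.16^1.5 = 3.93 × 1.140 / 15.29 = 0.2931 d⁻¹.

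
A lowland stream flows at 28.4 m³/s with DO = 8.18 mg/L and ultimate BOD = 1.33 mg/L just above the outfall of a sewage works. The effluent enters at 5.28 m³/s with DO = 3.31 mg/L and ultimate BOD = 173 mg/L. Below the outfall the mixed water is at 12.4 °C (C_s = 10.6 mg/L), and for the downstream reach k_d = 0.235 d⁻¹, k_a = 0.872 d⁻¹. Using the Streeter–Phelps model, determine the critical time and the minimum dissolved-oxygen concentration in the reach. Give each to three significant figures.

t_c ≈ 1.49 d; minimum DO ≈ 5.23 mg/L

Mixed DO = (28.4×8.18 + 5.28×3.31)/(28.4+5.28) = 249.8/33.68 = 7.417 mg/L.
Mixed L₀ = (28.4×1.33 + 5.28×173)/(33.68) = 951.2/33.68 = 28.24 mg/L.
Initial deficit D₀ = C_s − DO₀ = 10.6 − 7.417 = 3.183 mg/L.
t_c = (1/0.6370) ln[(0.872/0.235)(1 − 3.183×0.6370/(0.235×28.24))] = 1.570 × ln(2.577) = 1.486 d.
D_c = (0.235/0.872) × 28.24 × e^(−0.235×1.486) = 0.2695 × 28.24 × 0.7052 = 5.368 mg/L.
Minimum DO = 10.6 − 5.368 = 5.232 mg/L.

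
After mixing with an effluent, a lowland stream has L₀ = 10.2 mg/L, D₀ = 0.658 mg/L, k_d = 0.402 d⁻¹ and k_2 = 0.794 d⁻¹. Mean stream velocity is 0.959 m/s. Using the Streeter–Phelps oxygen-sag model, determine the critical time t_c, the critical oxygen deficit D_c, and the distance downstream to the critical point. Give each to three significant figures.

t_c ≈ 1.57 d; D_c ≈ 2.75 mg/L; x_c ≈ 130 km

With k_2/k_d = 1.975 and 1 − D₀(k_2−k_d)/(k_d L₀) = 0.9371,
t_c = ln(1.975 × 0.9371) / (0.794 − 0.402) = ln(1.851) / 0.3920 = 0.6157/0.3920 = 1.571 d.
D_c = (k_d/k_2) L₀ e^(−k_d t_c) = (0.402/0.794) × 10.2 × e^(−0.402×1.571) = 0.5063 × 10.2 × 0.5319 = 2.747 mg/L.
x_c = v t_c = 0.959 m/s × 1.571 d × 86400 s/d = 130100 m ≈ 130 km.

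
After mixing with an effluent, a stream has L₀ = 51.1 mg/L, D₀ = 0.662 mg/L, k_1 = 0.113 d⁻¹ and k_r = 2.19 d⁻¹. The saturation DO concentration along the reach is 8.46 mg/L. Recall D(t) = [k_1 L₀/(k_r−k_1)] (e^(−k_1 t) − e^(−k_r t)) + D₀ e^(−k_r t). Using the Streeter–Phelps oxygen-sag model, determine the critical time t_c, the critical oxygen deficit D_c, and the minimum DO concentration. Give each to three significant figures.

t_c ≈ 1.30 d; D_c ≈ 2.28 mg/L; min DO ≈ 6.18 mg/L

t_c = [1/(k_r−k_1)] ln[(k_r/k_1)(1 − D₀(k_r−k_1)/(k_1 L₀))]
= [1/(2.19−0.113)] ln[(2.19/0.113)(1 − 0.662×2.077/(0.113×51.1))]
= (1/2.077) ln[19.38 × 0.7619] = 0.4815 × ln(14.77) = 0.4815 × 2.692 = 1.296 d.
L(t_c) = L₀ e^(−k_1 t_c) = 51.1 × 0.8637 = 44.14 mg/L, and at the critical point k_r D_c = k_1 L, so D_c = (0.113/2.19) × 44.14 = 2.277 mg/L.
Minimum DO = C_s − D_c = 8.46 − 2.277 = 6.183 mg/L.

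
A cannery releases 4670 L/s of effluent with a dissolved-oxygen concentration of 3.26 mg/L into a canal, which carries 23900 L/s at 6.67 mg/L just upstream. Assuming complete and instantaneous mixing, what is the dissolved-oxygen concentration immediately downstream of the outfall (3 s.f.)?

6.11 mg/L

Flow-weighted mixing: C = (Q_r C_r + Q_w C_w)/(Q_r + Q_w)
= (23900×6.67 + 4670×3.26)/(23900 + 4670) = 174600/28570 = 6.113 mg/L.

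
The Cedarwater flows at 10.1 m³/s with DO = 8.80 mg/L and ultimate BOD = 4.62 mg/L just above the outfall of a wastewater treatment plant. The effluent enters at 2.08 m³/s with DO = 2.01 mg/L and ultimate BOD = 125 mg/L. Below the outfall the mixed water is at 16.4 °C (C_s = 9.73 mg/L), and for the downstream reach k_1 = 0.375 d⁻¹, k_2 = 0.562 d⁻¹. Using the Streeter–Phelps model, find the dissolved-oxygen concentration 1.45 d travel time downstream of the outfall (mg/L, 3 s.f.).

DO ≈ 1.84 mg/L

Mixed DO = (10.1×8.80 + 2.08×2.01)/(10.1+2.08) = 93.06/12.18 = 7.640 mg/L.
Mixed L₀ = (10.1×4.62 + 2.08×125)/(12.18) = 306.7/12.18 = 25.18 mg/L.
Initial deficit D₀ = C_s − DO₀ = 9.73 − 7.640 = 2.090 mg/L.
D(1.45) = [0.375×25.18/(0.562−0.375)](e^(−0.375×1.45) − e^(−0.562×1.45)) + 2.090 e^(−0.562×1.45)
= 50.49 × (0.5806 − 0.4427) + 2.090 × 0.4427 = 7.887 mg/L.
DO = 9.73 − 7.887 = 1.843 mg/L.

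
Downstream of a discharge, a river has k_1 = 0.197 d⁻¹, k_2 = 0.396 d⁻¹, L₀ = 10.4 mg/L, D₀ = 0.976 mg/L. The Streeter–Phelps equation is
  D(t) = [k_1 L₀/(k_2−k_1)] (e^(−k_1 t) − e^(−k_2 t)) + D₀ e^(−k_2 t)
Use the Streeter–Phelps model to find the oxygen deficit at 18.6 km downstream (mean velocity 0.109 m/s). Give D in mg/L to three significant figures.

D ≈ 2.71 mg/L

Travel time t = x/v = 18.6 km / (0.109 m/s) = 18600 m / 0.109 m/s = 170600 s = 1.975 d.
k_1 L₀/(k_2−k_1) = 0.197×10.4/(0.396−0.197) = 2.049/0.1990 = 10.30 mg/L.
e^(−k_1 t) = e^(−0.197×1.975) = 0.6777; e^(−k_2 t) = e^(−0.396×1.975) = 0.4574.
D = 10.30 × (0.6777 − 0.4574) + 0.976 × 0.4574 = 2.267 + 0.4465 = 2.714 mg/L.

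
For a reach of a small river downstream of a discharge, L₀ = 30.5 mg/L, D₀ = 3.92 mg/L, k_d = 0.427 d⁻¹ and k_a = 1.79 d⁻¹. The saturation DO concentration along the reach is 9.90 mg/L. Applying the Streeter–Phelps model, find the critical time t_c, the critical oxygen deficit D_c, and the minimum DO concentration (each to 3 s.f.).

With k_a/k_d = 4.192 and 1 − D₀(k_a−k_d)/(k_d L₀) = 0.5897,
t_c = ln(4.192 × 0.5897) / (1.79 − 0.427) = ln(2.472) / 1.363 = 0.9051/1.363 = 0.6641 d.
L(t_c) = L₀ e^(−k_d t_c) = 30.5 × 0.7531 = 22.97 mg/L, and at the critical point k_a D_c = k_d L, so D_c = (0.427/1.79) × 22.97 = 5.479 mg/L.
Minimum DO = C_s − D_c = 9.90 − 5.479 = 4.421 mg/L.

t_c ≈ 0.664 d; D_c ≈ 5.48 mg/L; min DO ≈ 4.42 mg/L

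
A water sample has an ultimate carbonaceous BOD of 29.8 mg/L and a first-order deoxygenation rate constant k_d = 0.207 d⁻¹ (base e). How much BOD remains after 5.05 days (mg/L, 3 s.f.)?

L_t = L₀ e^(−k_d t) = 29.8 × e^(−0.207×5.05) = 29.8 × 0.3516 = 10.48 mg/L.

L ≈ 10.5 mg/L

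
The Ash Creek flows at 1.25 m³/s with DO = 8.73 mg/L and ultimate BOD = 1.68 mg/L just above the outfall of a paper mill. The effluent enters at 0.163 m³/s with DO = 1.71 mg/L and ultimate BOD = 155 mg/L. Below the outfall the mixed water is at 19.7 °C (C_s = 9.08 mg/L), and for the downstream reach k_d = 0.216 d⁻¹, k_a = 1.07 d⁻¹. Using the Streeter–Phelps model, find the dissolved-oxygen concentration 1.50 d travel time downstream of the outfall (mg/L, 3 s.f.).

DO ≈ 6.29 mg/L

Mixed DO = (1.25×8.73 + 0.163×1.71)/(1.25+0.163) = 11.19/1.413 = 7.920 mg/L.
Mixed L₀ = (1.25×1.68 + 0.163×155)/(1.413) = 27.37/1.413 = 19.37 mg/L.
Initial deficit D₀ = C_s − DO₀ = 9.08 − 7.920 = 1.160 mg/L.
D(1.50) = [0.216×19.37/(1.07−0.216)](e^(−0.216×1.50) − e^(−1.07×1.50)) + 1.160 e^(−1.07×1.50)
= 4.898 × (0.7233 − 0.2009) + 1.160 × 0.2009 = 2.792 mg/L.
DO = 9.08 − 2.792 = 6.288 mg/L.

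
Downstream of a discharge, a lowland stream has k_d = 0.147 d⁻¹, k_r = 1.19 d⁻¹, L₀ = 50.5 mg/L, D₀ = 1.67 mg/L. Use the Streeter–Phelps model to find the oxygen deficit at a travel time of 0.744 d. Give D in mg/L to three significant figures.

D ≈ 4.13 mg/L

k_d L₀/(k_r−k_d) = 0.147×50.5/(1.19−0.147) = 7.423/1.043 = 7.117 mg/L.
e^(−k_d t) = e^(−0.147×0.7440) = 0.8964; e^(−k_r t) = e^(−1.19×0.7440) = 0.4126.
D = 7.117 × (0.8964 − 0.4126) + 1.67 × 0.4126 = 3.444 + 0.6890 = 4.133 mg/L.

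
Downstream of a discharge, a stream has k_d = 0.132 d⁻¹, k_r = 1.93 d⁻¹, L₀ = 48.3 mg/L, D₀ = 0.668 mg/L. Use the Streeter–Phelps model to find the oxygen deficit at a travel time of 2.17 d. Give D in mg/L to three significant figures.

k_d L₀/(k_r−k_d) = 0.132×48.3/(1.93−0.132) = 6.376/1.798 = 3.546 mg/L.
e^(−k_d t) = e^(−0.132×2.170) = 0.7509; e^(−k_r t) = e^(−1.93×2.170) = 0.01518.
D = 3.546 × (0.7509 − 0.01518) + 0.668 × 0.01518 = 2.609 + 0.01014 = 2.619 mg/L.

D ≈ 2.62 mg/L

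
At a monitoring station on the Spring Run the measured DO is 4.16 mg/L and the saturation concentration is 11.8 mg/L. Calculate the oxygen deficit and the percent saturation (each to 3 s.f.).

D ≈ 7.64 mg/L; 35.3 % saturation

D = C_s − C = 11.8 − 4.16 = 7.64 mg/L.
% saturation = 4.16/11.8 × 100 = 35.3 %.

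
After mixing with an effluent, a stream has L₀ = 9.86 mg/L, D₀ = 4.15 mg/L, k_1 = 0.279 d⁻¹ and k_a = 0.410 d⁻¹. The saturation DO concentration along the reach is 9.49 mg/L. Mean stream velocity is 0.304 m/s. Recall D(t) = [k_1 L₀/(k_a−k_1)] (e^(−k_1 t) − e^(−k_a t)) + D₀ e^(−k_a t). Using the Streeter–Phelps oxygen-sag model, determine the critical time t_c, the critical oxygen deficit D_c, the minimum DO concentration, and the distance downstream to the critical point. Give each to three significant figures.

t_c = [1/(k_a−k_1)] ln[(k_a/k_1)(1 − D₀(k_a−k_1)/(k_1 L₀))]
= [1/(0.410−0.279)] ln[(0.410/0.279)(1 − 4.15×0.1310/(0.279×9.86))]
= (1/0.1310) ln[1.470 × 0.8024] = 7.634 × ln(1.179) = 7.634 × 0.1648 = 1.258 d.
D_c = (k_1/k_a) L₀ e^(−k_1 t_c) = (0.279/0.410) × 9.86 × e^(−0.279×1.258) = 0.6805 × 9.86 × 0.7040 = 4.724 mg/L.
Minimum DO = C_s − D_c = 9.49 − 4.724 = 4.766 mg/L.
x_c = v t_c = 0.304 m/s × 1.258 d × 86400 s/d = 33040 m ≈ 33.0 km.

t_c ≈ 1.26 d; D_c ≈ 4.72 mg/L; min DO ≈ 4.77 mg/L; x_c ≈ 33.0 km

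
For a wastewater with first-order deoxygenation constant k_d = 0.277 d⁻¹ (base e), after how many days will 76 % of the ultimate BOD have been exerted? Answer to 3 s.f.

y/L₀ = 1 − e^(−k_d t) = 0.76 ⇒ e^(−k_d t) = 0.240
t = −ln(0.240) / 0.277 = 1.427 / 0.277 = 5.152 d.

t ≈ 5.15 d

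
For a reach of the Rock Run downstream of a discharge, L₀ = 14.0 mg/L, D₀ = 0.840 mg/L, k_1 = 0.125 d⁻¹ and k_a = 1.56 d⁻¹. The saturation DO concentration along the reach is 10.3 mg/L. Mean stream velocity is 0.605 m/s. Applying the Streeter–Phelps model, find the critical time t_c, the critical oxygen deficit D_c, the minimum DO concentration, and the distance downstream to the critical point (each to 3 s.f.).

t_c = [1/(k_a−k_1)] ln[(k_a/k_1)(1 − D₀(k_a−k_1)/(k_1 L₀))]
= [1/(1.56−0.125)] ln[(1.56/0.125)(1 − 0.840×1.435/(0.125×14.0))]
= (1/1.435) ln[12.48 × 0.3112] = 0.6969 × ln(3.884) = 0.6969 × 1.357 = 0.9455 d.
L(t_c) = L₀ e^(−k_1 t_c) = 14.0 × 0.8885 = 12.44 mg/L, and at the critical point k_a D_c = k_1 L, so D_c = (0.125/1.56) × 12.44 = 0.9967 mg/L.
Minimum DO = C_s − D_c = 10.3 − 0.9967 = 9.303 mg/L.
x_c = v t_c = 0.605 m/s × 0.9455 d × 86400 s/d = 49420 m ≈ 49.4 km.

t_c ≈ 0.946 d; D_c ≈ 0.997 mg/L; min DO ≈ 9.30 mg/L; x_c ≈ 49.4 km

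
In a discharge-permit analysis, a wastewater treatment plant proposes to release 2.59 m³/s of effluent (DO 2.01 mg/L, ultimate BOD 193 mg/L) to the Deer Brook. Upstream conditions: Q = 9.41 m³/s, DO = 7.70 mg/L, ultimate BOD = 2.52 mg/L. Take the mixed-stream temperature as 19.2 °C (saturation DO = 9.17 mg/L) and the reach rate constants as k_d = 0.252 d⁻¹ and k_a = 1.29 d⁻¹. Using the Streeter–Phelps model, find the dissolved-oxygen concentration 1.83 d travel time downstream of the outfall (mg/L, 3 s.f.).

DO ≈ 3.24 mg/L

Mixed DO = (9.41×7.70 + 2.59×2.01)/(9.41+2.59) = 77.66/12.00 = 6.472 mg/L.
Mixed L₀ = (9.41×2.52 + 2.59×193)/(12.00) = 523.6/12.00 = 43.63 mg/L.
Initial deficit D₀ = C_s − DO₀ = 9.17 − 6.472 = 2.698 mg/L.
D(1.83) = [0.252×43.63/(1.29−0.252)](e^(−0.252×1.83) − e^(−1.29×1.83)) + 2.698 e^(−1.29×1.83)
= 10.59 × (0.6306 − 0.09435) + 2.698 × 0.09435 = 5.934 mg/L.
DO = 9.17 − 5.934 = 3.236 mg/L.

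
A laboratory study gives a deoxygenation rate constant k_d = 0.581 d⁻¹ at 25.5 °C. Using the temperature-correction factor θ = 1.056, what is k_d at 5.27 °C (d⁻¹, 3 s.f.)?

k_d(T₂) = k_d(T₁) · θ^(T₂−T₁) = 0.581 × 1.056^(5.27−25.5)
= 0.581 × 1.056^-20.2 = 0.581 × 0.3321 = 0.1930 d⁻¹.

k_d ≈ 0.193 d⁻¹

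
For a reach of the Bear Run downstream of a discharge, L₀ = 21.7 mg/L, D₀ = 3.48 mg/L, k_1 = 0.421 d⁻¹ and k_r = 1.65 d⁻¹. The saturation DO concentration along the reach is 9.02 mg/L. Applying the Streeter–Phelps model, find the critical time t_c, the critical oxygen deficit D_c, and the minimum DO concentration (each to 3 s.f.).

t_c ≈ 0.598 d; D_c ≈ 4.31 mg/L; min DO ≈ 4.71 mg/L

At the critical point dD/dt = 0, so k_1 L₀ e^(−k_1 t) = k_r D. Substituting D(t) from the Streeter–Phelps equation and solving for t gives
t_c = ln[(k_r/k_1)(1 − D₀(k_r−k_1)/(k_1 L₀))] / (k_r−k_1).
Here k_r−k_1 = 1.229 d⁻¹ and 1 − D₀(k_r−k_1)/(k_1 L₀) = 1 − 3.48×1.229/(0.421×21.7) = 0.5318, so
t_c = ln(3.919 × 0.5318) / 1.229 = 0.7345 / 1.229 = 0.5976 d.
D_c = (k_1/k_r) L₀ e^(−k_1 t_c) = (0.421/1.65) × 21.7 × e^(−0.421×0.5976) = 0.2552 × 21.7 × 0.7776 = 4.305 mg/L.
Minimum DO = C_s − D_c = 9.02 − 4.305 = 4.715 mg/L.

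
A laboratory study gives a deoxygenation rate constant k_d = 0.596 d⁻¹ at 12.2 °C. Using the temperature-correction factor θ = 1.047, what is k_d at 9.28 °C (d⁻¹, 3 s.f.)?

k_d(T₂) = k_d(T₁) · θ^(T₂−T₁) = 0.596 × 1.047^(9.28−12.2)
= 0.596 × 1.047^-2.92 = 0.596 × 0.8745 = 0.5212 d⁻¹.

k_d ≈ 0.521 d⁻¹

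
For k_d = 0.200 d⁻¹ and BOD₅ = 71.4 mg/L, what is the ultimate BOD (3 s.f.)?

L₀ ≈ 113 mg/L

BOD₅ = L₀(1 − e^(−5k_d)) ⇒ L₀ = BOD₅ / (1 − e^(−5×0.200))
= 71.4 / (1 − 0.3679) = 71.4 / 0.6321 = 113.0 mg/L.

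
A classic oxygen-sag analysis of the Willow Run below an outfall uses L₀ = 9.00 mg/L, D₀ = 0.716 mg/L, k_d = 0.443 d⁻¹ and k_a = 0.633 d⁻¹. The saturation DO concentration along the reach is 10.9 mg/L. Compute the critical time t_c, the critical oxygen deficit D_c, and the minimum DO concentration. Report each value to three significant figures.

With k_a/k_d = 1.429 and 1 − D₀(k_a−k_d)/(k_d L₀) = 0.9659,
t_c = ln(1.429 × 0.9659) / (0.633 − 0.443) = ln(1.380) / 0.1900 = 0.3222/0.1900 = 1.696 d.
L(t_c) = L₀ e^(−k_d t_c) = 9.00 × 0.4718 = 4.246 mg/L, and at the critical point k_a D_c = k_d L, so D_c = (0.443/0.633) × 4.246 = 2.972 mg/L.
Minimum DO = C_s − D_c = 10.9 − 2.972 = 7.928 mg/L.

t_c ≈ 1.70 d; D_c ≈ 2.97 mg/L; min DO ≈ 7.93 mg/L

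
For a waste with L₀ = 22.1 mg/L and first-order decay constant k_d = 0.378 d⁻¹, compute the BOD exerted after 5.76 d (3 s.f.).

y ≈ 19.6 mg/L

y_t = L₀(1 − e^(−k_d t)) = 22.1 × (1 − e^(−0.378×5.76))
= 22.1 × (1 − 0.1133) = 22.1 × 0.8867 = 19.59 mg/L.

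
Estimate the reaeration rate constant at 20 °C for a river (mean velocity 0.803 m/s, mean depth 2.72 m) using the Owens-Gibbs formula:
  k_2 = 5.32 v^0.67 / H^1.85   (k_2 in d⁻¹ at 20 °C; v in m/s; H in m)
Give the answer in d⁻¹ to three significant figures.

k_2 ≈ 0.721 d⁻¹

k_2 = 5.32 × 0.803^0.67 / 2.72^1.85 = 5.32 × 0.8633 / 6.367 = 0.7213 d⁻¹.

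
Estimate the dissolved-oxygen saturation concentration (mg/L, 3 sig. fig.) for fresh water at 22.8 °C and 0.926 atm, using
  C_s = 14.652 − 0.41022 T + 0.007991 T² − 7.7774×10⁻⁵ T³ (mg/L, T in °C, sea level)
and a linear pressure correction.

At sea level: C_s = 14.652 − 0.41022×22.8 + 0.007991×22.8² − 7.7774×10⁻⁵×22.8³ = 8.531 mg/L.
Pressure correction: C_s' = 8.531 × 0.926 = 7.900 mg/L.

C_s ≈ 7.90 mg/L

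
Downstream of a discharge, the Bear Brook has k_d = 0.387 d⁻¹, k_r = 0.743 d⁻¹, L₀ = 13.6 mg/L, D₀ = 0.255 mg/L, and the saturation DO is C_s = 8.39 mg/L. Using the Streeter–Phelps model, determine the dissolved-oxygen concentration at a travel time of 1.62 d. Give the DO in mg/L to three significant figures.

DO ≈ 4.85 mg/L

k_d L₀/(k_r−k_d) = 0.387×13.6/(0.743−0.387) = 5.263/0.3560 = 14.78 mg/L.
e^(−k_d t) = e^(−0.387×1.620) = 0.5342; e^(−k_r t) = e^(−0.743×1.620) = 0.3001.
D = 14.78 × (0.5342 − 0.3001) + 0.255 × 0.3001 = 3.461 + 0.07652 = 3.538 mg/L.
DO = C_s − D = 8.39 − 3.538 = 4.852 mg/L.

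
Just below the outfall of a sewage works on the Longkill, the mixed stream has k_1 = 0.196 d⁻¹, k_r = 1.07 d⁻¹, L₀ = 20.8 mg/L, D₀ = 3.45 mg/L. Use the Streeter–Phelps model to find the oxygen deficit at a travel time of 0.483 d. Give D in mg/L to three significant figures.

k_1 L₀/(k_r−k_1) = 0.196×20.8/(1.07−0.196) = 4.077/0.8740 = 4.665 mg/L.
e^(−k_1 t) = e^(−0.196×0.4830) = 0.9097; e^(−k_r t) = e^(−1.07×0.4830) = 0.5964.
D = 4.665 × (0.9097 − 0.5964) + 3.45 × 0.5964 = 1.461 + 2.058 = 3.519 mg/L.

D ≈ 3.52 mg/L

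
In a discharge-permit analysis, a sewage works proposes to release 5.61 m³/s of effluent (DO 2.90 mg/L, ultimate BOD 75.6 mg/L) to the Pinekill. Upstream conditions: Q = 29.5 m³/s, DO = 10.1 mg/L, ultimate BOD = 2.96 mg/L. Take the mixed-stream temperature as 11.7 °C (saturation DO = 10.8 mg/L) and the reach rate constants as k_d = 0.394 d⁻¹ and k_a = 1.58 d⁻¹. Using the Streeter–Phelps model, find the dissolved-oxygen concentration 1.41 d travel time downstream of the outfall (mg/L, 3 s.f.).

DO ≈ 8.35 mg/L

Mixed DO = (29.5×10.1 + 5.61×2.90)/(29.5+5.61) = 314.2/35.11 = 8.950 mg/L.
Mixed L₀ = (29.5×2.96 + 5.61×75.6)/(35.11) = 511.4/35.11 = 14.57 mg/L.
Initial deficit D₀ = C_s − DO₀ = 10.8 − 8.950 = 1.850 mg/L.
D(1.41) = [0.394×14.57/(1.58−0.394)](e^(−0.394×1.41) − e^(−1.58×1.41)) + 1.850 e^(−1.58×1.41)
= 4.839 × (0.5738 − 0.1078) + 1.850 × 0.1078 = 2.454 mg/L.
DO = 10.8 − 2.454 = 8.346 mg/L.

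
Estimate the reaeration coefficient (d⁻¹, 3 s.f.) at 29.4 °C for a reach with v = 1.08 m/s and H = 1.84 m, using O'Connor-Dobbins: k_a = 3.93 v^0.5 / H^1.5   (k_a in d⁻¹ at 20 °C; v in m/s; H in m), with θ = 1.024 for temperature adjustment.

k_a(20) = 3.93 × 1.08^0.5 / 1.84^1.5 = 3.93 × 1.039 / 2.496 = 1.636 d⁻¹.
k_a(29.4) = 1.636 × 1.024^(29.4−20) = 1.636 × 1.250 = 2.045 d⁻¹.

k_a ≈ 2.05 d⁻¹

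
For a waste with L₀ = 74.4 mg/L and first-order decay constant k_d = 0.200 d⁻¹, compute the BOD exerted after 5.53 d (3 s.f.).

y ≈ 49.8 mg/L

y_t = L₀(1 − e^(−k_d t)) = 74.4 × (1 − e^(−0.200×5.53))
= 74.4 × (1 − 0.3309) = 74.4 × 0.6691 = 49.78 mg/L.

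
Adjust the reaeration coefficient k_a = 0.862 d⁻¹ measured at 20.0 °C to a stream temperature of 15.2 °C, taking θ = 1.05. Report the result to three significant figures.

k_a ≈ 0.682 d⁻¹

k_a(T₂) = k_a(T₁) · θ^(T₂−T₁) = 0.862 × 1.05^(15.2−20.0)
= 0.862 × 1.05^-4.80 = 0.862 × 0.7912 = 0.6820 d⁻¹.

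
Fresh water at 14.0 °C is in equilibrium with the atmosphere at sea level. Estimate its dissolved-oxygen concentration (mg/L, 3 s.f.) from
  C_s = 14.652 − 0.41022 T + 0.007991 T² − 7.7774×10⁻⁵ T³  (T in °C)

C_s ≈ 10.3 mg/L

C_s = 14.652 − 0.41022×14.0 + 0.007991×14.0² − 7.7774×10⁻⁵×14.0³ = 10.26 mg/L.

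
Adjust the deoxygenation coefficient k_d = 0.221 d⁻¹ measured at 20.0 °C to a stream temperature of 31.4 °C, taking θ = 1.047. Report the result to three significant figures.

k_d(T₂) = k_d(T₁) · θ^(T₂−T₁) = 0.221 × 1.047^(31.4−20.0)
= 0.221 × 1.047^11.4 = 0.221 × 1.688 = 0.3731 d⁻¹.

k_d ≈ 0.373 d⁻¹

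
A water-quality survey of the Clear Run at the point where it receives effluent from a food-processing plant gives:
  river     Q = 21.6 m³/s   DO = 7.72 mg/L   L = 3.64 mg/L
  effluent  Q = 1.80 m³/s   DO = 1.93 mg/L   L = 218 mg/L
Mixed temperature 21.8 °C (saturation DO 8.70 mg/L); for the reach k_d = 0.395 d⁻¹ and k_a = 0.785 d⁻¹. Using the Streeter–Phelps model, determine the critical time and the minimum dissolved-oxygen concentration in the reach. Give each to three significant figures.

t_c ≈ 1.58 d; minimum DO ≈ 3.26 mg/L

Mixed DO = (21.6×7.72 + 1.80×1.93)/(21.6+1.80) = 170.2/23.40 = 7.275 mg/L.
Mixed L₀ = (21.6×3.64 + 1.80×218)/(23.40) = 471.0/23.40 = 20.13 mg/L.
Initial deficit D₀ = C_s − DO₀ = 8.70 − 7.275 = 1.425 mg/L.
t_c = (1/0.3900) ln[(0.785/0.395)(1 − 1.425×0.3900/(0.395×20.13))] = 2.564 × ln(1.848) = 1.575 d.
D_c = (0.395/0.785) × 20.13 × e^(−0.395×1.575) = 0.5032 × 20.13 × 0.5368 = 5.437 mg/L.
Minimum DO = 8.70 − 5.437 = 3.263 mg/L.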